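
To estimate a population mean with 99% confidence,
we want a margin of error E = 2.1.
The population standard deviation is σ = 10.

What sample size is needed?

z_0.005 = 2.576
n = (z×σ/E)² = (2.576×10/2.1)²
n = 150.4711
Round up: n = 151

Answer: n = 151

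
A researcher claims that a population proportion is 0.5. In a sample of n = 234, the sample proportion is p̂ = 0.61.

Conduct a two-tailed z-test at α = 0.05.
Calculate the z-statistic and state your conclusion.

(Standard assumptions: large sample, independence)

Answer: z = 3.3654, reject H₀

Derivation:
H₀: p = 0.5, H₁: p ≠ 0.5
Standard error: SE = √(p₀(1-p₀)/n) = √(0.5×0.5/234) = 0.032686
z-statistic: z = (p̂ - p₀)/SE = (0.61 - 0.5)/0.032686 = 3.3654
Critical value: z_0.025 = ±1.960
p-value = 0.0008
Decision: reject H₀ at α = 0.05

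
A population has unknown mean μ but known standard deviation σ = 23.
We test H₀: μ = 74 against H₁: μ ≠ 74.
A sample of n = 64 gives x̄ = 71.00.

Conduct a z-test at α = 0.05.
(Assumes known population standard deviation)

Standard error: SE = σ/√n = 23/√64 = 2.8750
z-statistic: z = (x̄ - μ₀)/SE = (71.00 - 74)/2.8750 = -1.0435
Critical value: ±1.960
p-value = 0.2967
Decision: fail to reject H₀

Answer: z = -1.0435, fail to reject H₀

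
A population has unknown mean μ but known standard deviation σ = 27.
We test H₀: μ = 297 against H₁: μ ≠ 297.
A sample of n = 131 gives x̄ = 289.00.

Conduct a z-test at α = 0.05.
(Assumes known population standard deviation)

Answer: z = -3.3913, reject H₀

Derivation:
Standard error: SE = σ/√n = 27/√131 = 2.3590
z-statistic: z = (x̄ - μ₀)/SE = (289.00 - 297)/2.3590 = -3.3913
Critical value: ±1.960
p-value = 0.0007
Decision: reject H₀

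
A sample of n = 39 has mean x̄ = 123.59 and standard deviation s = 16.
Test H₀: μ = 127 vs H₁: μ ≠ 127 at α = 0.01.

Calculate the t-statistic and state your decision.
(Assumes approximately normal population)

df = n - 1 = 38
SE = s/√n = 16/√39 = 2.5621
t = (x̄ - μ₀)/SE = (123.59 - 127)/2.5621 = -1.3309
Critical value: t_{0.005,38} = ±2.712
p-value ≈ 0.1912
Decision: fail to reject H₀

Answer: t = -1.3309, fail to reject H₀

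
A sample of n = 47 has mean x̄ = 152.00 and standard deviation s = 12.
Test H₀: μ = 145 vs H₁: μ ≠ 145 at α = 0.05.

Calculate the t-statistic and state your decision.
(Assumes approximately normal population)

Answer: t = 3.9991, reject H₀

Derivation:
df = n - 1 = 46
SE = s/√n = 12/√47 = 1.7504
t = (x̄ - μ₀)/SE = (152.00 - 145)/1.7504 = 3.9991
Critical value: t_{0.025,46} = ±2.013
p-value ≈ 0.0002
Decision: reject H₀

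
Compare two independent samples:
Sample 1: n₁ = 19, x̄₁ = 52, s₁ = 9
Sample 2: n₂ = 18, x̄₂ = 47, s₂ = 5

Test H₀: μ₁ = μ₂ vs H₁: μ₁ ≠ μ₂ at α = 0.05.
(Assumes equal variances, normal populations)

Answer: t = 2.0725, reject H₀

Derivation:
Pooled variance: s²_p = [18×9² + 17×5²]/(35) = 53.8000
s_p = 7.3348
SE = s_p×√(1/n₁ + 1/n₂) = 7.3348×√(1/19 + 1/18) = 2.4125
t = (x̄₁ - x̄₂)/SE = (52 - 47)/2.4125 = 2.0725
df = 35, t-critical = ±2.030
Decision: reject H₀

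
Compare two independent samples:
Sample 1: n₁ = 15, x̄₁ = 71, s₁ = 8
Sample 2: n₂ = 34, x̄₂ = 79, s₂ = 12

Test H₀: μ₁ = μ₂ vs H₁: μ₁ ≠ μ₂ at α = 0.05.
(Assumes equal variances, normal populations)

Answer: t = -2.3544, reject H₀

Derivation:
Pooled variance: s²_p = [14×8² + 33×12²]/(47) = 120.1702
s_p = 10.9622
SE = s_p×√(1/n₁ + 1/n₂) = 10.9622×√(1/15 + 1/34) = 3.3979
t = (x̄₁ - x̄₂)/SE = (71 - 79)/3.3979 = -2.3544
df = 47, t-critical = ±2.012
Decision: reject H₀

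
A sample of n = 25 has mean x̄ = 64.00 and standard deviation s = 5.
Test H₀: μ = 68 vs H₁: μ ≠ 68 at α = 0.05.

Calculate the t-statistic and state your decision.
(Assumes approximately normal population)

Answer: t = -4.0000, reject H₀

Derivation:
df = n - 1 = 24
SE = s/√n = 5/√25 = 1.0000
t = (x̄ - μ₀)/SE = (64.00 - 68)/1.0000 = -4.0000
Critical value: t_{0.025,24} = ±2.064
p-value ≈ 0.0005
Decision: reject H₀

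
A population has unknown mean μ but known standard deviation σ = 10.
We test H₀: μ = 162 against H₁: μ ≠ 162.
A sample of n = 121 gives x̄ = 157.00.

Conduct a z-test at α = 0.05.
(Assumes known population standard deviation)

Standard error: SE = σ/√n = 10/√121 = 0.9091
z-statistic: z = (x̄ - μ₀)/SE = (157.00 - 162)/0.9091 = -5.4999
Critical value: ±1.960
p-value < 0.0001
Decision: reject H₀

Answer: z = -5.4999, reject H₀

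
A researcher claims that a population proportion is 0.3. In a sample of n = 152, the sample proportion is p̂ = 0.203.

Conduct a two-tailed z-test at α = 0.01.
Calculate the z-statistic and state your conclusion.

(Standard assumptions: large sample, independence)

H₀: p = 0.3, H₁: p ≠ 0.3
Standard error: SE = √(p₀(1-p₀)/n) = √(0.3×0.7/152) = 0.037170
z-statistic: z = (p̂ - p₀)/SE = (0.203 - 0.3)/0.037170 = -2.6096
Critical value: z_0.005 = ±2.576
p-value = 0.0091
Decision: reject H₀ at α = 0.01

Answer: z = -2.6096, reject H₀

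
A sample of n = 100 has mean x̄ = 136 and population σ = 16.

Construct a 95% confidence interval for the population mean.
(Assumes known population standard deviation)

Confidence level: 95%, α = 0.05
z_0.025 = 1.960
SE = σ/√n = 16/√100 = 1.6000
Margin of error = 1.960 × 1.6000 = 3.1360
CI: x̄ ± margin = 136 ± 3.1360
CI: (132.8640, 139.1360)

Answer: (132.8640, 139.1360)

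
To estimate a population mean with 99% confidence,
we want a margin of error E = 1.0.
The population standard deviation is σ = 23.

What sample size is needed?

Answer: n = 3511

Derivation:
z_0.005 = 2.576
n = (z×σ/E)² = (2.576×23/1.0)²
n = 3510.3255
Round up: n = 3511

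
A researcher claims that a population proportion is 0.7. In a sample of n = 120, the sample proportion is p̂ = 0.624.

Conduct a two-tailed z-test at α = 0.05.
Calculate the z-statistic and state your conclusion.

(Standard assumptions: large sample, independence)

H₀: p = 0.7, H₁: p ≠ 0.7
Standard error: SE = √(p₀(1-p₀)/n) = √(0.7×0.3/120) = 0.041833
z-statistic: z = (p̂ - p₀)/SE = (0.624 - 0.7)/0.041833 = -1.8167
Critical value: z_0.025 = ±1.960
p-value = 0.0693
Decision: fail to reject H₀ at α = 0.05

Answer: z = -1.8167, fail to reject H₀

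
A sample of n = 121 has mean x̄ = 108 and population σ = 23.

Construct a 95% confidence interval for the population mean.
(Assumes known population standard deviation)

Answer: (103.9018, 112.0982)

Derivation:
Confidence level: 95%, α = 0.05
z_0.025 = 1.960
SE = σ/√n = 23/√121 = 2.0909
Margin of error = 1.960 × 2.0909 = 4.0982
CI: x̄ ± margin = 108 ± 4.0982
CI: (103.9018, 112.0982)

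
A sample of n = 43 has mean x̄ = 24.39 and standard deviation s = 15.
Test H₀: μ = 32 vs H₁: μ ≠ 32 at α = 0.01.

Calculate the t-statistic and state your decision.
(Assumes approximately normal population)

Answer: t = -3.3268, reject H₀

Derivation:
df = n - 1 = 42
SE = s/√n = 15/√43 = 2.2875
t = (x̄ - μ₀)/SE = (24.39 - 32)/2.2875 = -3.3268
Critical value: t_{0.005,42} = ±2.698
p-value ≈ 0.0018
Decision: reject H₀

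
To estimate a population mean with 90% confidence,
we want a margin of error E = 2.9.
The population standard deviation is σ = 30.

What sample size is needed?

Answer: n = 290

Derivation:
z_0.05 = 1.645
n = (z×σ/E)² = (1.645×30/2.9)²
n = 289.5865
Round up: n = 290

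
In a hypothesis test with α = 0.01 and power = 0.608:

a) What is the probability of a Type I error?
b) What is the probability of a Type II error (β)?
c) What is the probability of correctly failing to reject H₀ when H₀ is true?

Answer: a) 0.01, b) 0.392, c) 0.99

Derivation:
a) Type I error probability = α = 0.01
b) Power = P(reject H₀ | H₁ true) = 1 - β = 0.608, so Type II error probability = β = 1 - Power = 0.392
c) P(fail to reject H₀ | H₀ true) = 1 - α = 0.99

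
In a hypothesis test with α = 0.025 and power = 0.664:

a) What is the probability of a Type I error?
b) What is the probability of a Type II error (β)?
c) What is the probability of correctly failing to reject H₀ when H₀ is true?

a) Type I error probability = α = 0.025
b) Power = P(reject H₀ | H₁ true) = 1 - β = 0.664, so Type II error probability = β = 1 - Power = 0.336
c) P(fail to reject H₀ | H₀ true) = 1 - α = 0.975

Answer: a) 0.025, b) 0.336, c) 0.975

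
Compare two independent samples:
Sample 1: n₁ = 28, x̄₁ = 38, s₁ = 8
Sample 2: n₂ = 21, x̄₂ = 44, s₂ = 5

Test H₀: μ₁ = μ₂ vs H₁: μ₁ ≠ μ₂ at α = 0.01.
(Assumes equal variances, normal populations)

Answer: t = -3.0187, reject H₀

Derivation:
Pooled variance: s²_p = [27×8² + 20×5²]/(47) = 47.4043
s_p = 6.8851
SE = s_p×√(1/n₁ + 1/n₂) = 6.8851×√(1/28 + 1/21) = 1.9876
t = (x̄₁ - x̄₂)/SE = (38 - 44)/1.9876 = -3.0187
df = 47, t-critical = ±2.685
Decision: reject H₀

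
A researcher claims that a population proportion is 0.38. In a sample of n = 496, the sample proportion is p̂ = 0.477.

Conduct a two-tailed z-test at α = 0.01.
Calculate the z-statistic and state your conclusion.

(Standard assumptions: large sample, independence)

H₀: p = 0.38, H₁: p ≠ 0.38
Standard error: SE = √(p₀(1-p₀)/n) = √(0.38×0.62/496) = 0.021794
z-statistic: z = (p̂ - p₀)/SE = (0.477 - 0.38)/0.021794 = 4.4508
Critical value: z_0.005 = ±2.576
p-value < 0.0001
Decision: reject H₀ at α = 0.01

Answer: z = 4.4508, reject H₀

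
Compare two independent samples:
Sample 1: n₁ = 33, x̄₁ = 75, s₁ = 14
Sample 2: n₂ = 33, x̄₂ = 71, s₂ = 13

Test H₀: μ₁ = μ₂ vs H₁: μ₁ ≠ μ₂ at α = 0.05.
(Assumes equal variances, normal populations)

Pooled variance: s²_p = [32×14² + 32×13²]/(64) = 182.5000
s_p = 13.5093
SE = s_p×√(1/n₁ + 1/n₂) = 13.5093×√(1/33 + 1/33) = 3.3258
t = (x̄₁ - x̄₂)/SE = (75 - 71)/3.3258 = 1.2027
df = 64, t-critical = ±1.998
Decision: fail to reject H₀

Answer: t = 1.2027, fail to reject H₀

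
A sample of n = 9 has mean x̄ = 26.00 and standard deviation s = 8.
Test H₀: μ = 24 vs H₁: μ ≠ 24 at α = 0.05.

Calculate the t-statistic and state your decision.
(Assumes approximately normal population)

df = n - 1 = 8
SE = s/√n = 8/√9 = 2.6667
t = (x̄ - μ₀)/SE = (26.00 - 24)/2.6667 = 0.7500
Critical value: t_{0.025,8} = ±2.306
p-value ≈ 0.4747
Decision: fail to reject H₀

Answer: t = 0.7500, fail to reject H₀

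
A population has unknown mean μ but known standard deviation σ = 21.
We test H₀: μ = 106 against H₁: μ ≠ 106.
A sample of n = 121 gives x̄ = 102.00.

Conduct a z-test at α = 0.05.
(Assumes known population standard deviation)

Standard error: SE = σ/√n = 21/√121 = 1.9091
z-statistic: z = (x̄ - μ₀)/SE = (102.00 - 106)/1.9091 = -2.0952
Critical value: ±1.960
p-value = 0.0362
Decision: reject H₀

Answer: z = -2.0952, reject H₀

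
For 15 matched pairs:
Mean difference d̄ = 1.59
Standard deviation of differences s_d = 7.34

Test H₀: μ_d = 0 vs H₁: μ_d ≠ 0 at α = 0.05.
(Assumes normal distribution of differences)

Answer: t = 0.8390, fail to reject H₀

Derivation:
df = n - 1 = 14
SE = s_d/√n = 7.34/√15 = 1.8952
t = d̄/SE = 1.59/1.8952 = 0.8390
Critical value: t_{0.025,14} = ±2.145
p-value ≈ 0.4156
Decision: fail to reject H₀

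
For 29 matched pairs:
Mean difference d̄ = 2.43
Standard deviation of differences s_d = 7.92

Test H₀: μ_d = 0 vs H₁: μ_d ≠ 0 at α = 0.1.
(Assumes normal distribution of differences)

Answer: t = 1.6523, fail to reject H₀

Derivation:
df = n - 1 = 28
SE = s_d/√n = 7.92/√29 = 1.4707
t = d̄/SE = 2.43/1.4707 = 1.6523
Critical value: t_{0.05,28} = ±1.701
p-value ≈ 0.1096
Decision: fail to reject H₀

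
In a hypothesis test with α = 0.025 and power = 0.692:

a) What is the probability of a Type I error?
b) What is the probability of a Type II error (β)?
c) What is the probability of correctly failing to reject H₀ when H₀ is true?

Answer: a) 0.025, b) 0.308, c) 0.975

Derivation:
a) Type I error probability = α = 0.025
b) Power = P(reject H₀ | H₁ true) = 1 - β = 0.692, so Type II error probability = β = 1 - Power = 0.308
c) P(fail to reject H₀ | H₀ true) = 1 - α = 0.975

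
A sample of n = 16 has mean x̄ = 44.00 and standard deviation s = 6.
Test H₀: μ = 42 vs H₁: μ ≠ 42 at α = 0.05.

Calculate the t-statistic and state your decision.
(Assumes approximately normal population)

Answer: t = 1.3333, fail to reject H₀

Derivation:
df = n - 1 = 15
SE = s/√n = 6/√16 = 1.5000
t = (x̄ - μ₀)/SE = (44.00 - 42)/1.5000 = 1.3333
Critical value: t_{0.025,15} = ±2.131
p-value ≈ 0.2023
Decision: fail to reject H₀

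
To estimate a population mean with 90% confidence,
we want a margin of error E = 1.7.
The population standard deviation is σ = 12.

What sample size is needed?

Answer: n = 135

Derivation:
z_0.05 = 1.645
n = (z×σ/E)² = (1.645×12/1.7)²
n = 134.8331
Round up: n = 135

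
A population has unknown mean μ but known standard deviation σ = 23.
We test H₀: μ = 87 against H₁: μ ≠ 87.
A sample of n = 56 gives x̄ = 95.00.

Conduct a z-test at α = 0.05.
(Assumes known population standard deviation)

Answer: z = 2.6029, reject H₀

Derivation:
Standard error: SE = σ/√n = 23/√56 = 3.0735
z-statistic: z = (x̄ - μ₀)/SE = (95.00 - 87)/3.0735 = 2.6029
Critical value: ±1.960
p-value = 0.0092
Decision: reject H₀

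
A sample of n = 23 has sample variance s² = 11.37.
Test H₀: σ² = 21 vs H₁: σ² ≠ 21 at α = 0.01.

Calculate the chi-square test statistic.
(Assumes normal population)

Answer: χ² = 11.9114, fail to reject H₀

Derivation:
df = n - 1 = 22
χ² = (n-1)s²/σ₀² = 22×11.37/21 = 11.9114
Critical values: χ²_{0.995,22} = 8.643, χ²_{0.005,22} = 42.796
Rejection region: χ² < 8.643 or χ² > 42.796
Decision: fail to reject H₀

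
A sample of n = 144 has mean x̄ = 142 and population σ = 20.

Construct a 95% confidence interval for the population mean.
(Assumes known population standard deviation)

Confidence level: 95%, α = 0.05
z_0.025 = 1.960
SE = σ/√n = 20/√144 = 1.6667
Margin of error = 1.960 × 1.6667 = 3.2667
CI: x̄ ± margin = 142 ± 3.2667
CI: (138.7333, 145.2667)

Answer: (138.7333, 145.2667)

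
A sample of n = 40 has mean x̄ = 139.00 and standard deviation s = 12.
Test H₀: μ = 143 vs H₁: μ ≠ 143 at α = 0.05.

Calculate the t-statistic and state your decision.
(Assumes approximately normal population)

df = n - 1 = 39
SE = s/√n = 12/√40 = 1.8974
t = (x̄ - μ₀)/SE = (139.00 - 143)/1.8974 = -2.1081
Critical value: t_{0.025,39} = ±2.023
p-value ≈ 0.0415
Decision: reject H₀

Answer: t = -2.1081, reject H₀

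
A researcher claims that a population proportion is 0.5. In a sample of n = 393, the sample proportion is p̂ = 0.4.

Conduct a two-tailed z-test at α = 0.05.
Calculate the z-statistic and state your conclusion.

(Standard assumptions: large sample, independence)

H₀: p = 0.5, H₁: p ≠ 0.5
Standard error: SE = √(p₀(1-p₀)/n) = √(0.5×0.5/393) = 0.025222
z-statistic: z = (p̂ - p₀)/SE = (0.4 - 0.5)/0.025222 = -3.9648
Critical value: z_0.025 = ±1.960
p-value = 0.0001
Decision: reject H₀ at α = 0.05

Answer: z = -3.9648, reject H₀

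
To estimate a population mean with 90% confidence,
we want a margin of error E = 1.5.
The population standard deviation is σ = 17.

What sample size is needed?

z_0.05 = 1.645
n = (z×σ/E)² = (1.645×17/1.5)²
n = 347.5739
Round up: n = 348

Answer: n = 348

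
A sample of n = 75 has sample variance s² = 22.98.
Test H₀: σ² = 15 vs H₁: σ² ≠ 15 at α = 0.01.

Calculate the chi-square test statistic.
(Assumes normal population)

Answer: χ² = 113.3680, reject H₀

Derivation:
df = n - 1 = 74
χ² = (n-1)s²/σ₀² = 74×22.98/15 = 113.3680
Critical values: χ²_{0.995,74} = 46.417, χ²_{0.005,74} = 109.074
Rejection region: χ² < 46.417 or χ² > 109.074
Decision: reject H₀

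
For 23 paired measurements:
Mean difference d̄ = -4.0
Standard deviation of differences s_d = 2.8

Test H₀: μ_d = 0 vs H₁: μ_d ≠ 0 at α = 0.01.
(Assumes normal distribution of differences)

Answer: t = -6.8517, reject H₀

Derivation:
df = n - 1 = 22
SE = s_d/√n = 2.8/√23 = 0.5838
t = d̄/SE = -4.0/0.5838 = -6.8517
Critical value: t_{0.005,22} = ±2.819
p-value < 0.0001
Decision: reject H₀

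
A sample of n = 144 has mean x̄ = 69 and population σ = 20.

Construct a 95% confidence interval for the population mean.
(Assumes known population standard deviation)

Answer: (65.7333, 72.2667)

Derivation:
Confidence level: 95%, α = 0.05
z_0.025 = 1.960
SE = σ/√n = 20/√144 = 1.6667
Margin of error = 1.960 × 1.6667 = 3.2667
CI: x̄ ± margin = 69 ± 3.2667
CI: (65.7333, 72.2667)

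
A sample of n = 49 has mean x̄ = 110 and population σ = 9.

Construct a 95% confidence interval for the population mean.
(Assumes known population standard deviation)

Answer: (107.4800, 112.5200)

Derivation:
Confidence level: 95%, α = 0.05
z_0.025 = 1.960
SE = σ/√n = 9/√49 = 1.2857
Margin of error = 1.960 × 1.2857 = 2.5200
CI: x̄ ± margin = 110 ± 2.5200
CI: (107.4800, 112.5200)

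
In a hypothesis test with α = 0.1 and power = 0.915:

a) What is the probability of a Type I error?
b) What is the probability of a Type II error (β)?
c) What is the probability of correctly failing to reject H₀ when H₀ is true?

a) Type I error probability = α = 0.1
b) Power = P(reject H₀ | H₁ true) = 1 - β = 0.915, so Type II error probability = β = 1 - Power = 0.085
c) P(fail to reject H₀ | H₀ true) = 1 - α = 0.9

Answer: a) 0.1, b) 0.085, c) 0.9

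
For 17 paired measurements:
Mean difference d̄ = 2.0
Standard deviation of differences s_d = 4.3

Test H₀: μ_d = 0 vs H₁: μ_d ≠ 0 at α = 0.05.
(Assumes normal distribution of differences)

Answer: t = 1.9177, fail to reject H₀

Derivation:
df = n - 1 = 16
SE = s_d/√n = 4.3/√17 = 1.0429
t = d̄/SE = 2.0/1.0429 = 1.9177
Critical value: t_{0.025,16} = ±2.120
p-value ≈ 0.0732
Decision: fail to reject H₀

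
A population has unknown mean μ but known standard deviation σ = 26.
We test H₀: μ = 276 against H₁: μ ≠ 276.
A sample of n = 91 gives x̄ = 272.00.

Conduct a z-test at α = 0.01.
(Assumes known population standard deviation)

Standard error: SE = σ/√n = 26/√91 = 2.7255
z-statistic: z = (x̄ - μ₀)/SE = (272.00 - 276)/2.7255 = -1.4676
Critical value: ±2.576
p-value = 0.1422
Decision: fail to reject H₀

Answer: z = -1.4676, fail to reject H₀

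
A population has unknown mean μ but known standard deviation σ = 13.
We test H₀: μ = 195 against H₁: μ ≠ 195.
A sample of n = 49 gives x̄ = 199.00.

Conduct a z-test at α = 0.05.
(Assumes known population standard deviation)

Answer: z = 2.1539, reject H₀

Derivation:
Standard error: SE = σ/√n = 13/√49 = 1.8571
z-statistic: z = (x̄ - μ₀)/SE = (199.00 - 195)/1.8571 = 2.1539
Critical value: ±1.960
p-value = 0.0312
Decision: reject H₀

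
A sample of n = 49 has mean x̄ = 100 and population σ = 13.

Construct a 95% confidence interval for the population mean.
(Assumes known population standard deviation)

Confidence level: 95%, α = 0.05
z_0.025 = 1.960
SE = σ/√n = 13/√49 = 1.8571
Margin of error = 1.960 × 1.8571 = 3.6399
CI: x̄ ± margin = 100 ± 3.6399
CI: (96.3601, 103.6399)

Answer: (96.3601, 103.6399)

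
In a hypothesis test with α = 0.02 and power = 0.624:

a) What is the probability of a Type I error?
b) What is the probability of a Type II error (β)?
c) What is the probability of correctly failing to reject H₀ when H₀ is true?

Answer: a) 0.02, b) 0.376, c) 0.98

Derivation:
a) Type I error probability = α = 0.02
b) Power = P(reject H₀ | H₁ true) = 1 - β = 0.624, so Type II error probability = β = 1 - Power = 0.376
c) P(fail to reject H₀ | H₀ true) = 1 - α = 0.98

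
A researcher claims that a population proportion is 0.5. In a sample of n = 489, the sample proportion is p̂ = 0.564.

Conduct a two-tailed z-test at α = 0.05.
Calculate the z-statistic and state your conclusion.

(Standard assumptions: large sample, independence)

Answer: z = 2.8305, reject H₀

Derivation:
H₀: p = 0.5, H₁: p ≠ 0.5
Standard error: SE = √(p₀(1-p₀)/n) = √(0.5×0.5/489) = 0.022611
z-statistic: z = (p̂ - p₀)/SE = (0.564 - 0.5)/0.022611 = 2.8305
Critical value: z_0.025 = ±1.960
p-value = 0.0046
Decision: reject H₀ at α = 0.05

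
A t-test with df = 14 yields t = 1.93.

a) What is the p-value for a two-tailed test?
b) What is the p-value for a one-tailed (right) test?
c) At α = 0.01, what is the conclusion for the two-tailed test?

Answer: a) 0.0741, b) 0.0371, c) fail to reject H₀

Derivation:
Using t-distribution with df = 14:
a) Two-tailed: p = 2×P(T > 1.93) = 0.0741
b) One-tailed: p = P(T > 1.93) = 0.0371
c) 0.0741 ≥ 0.01, fail to reject H₀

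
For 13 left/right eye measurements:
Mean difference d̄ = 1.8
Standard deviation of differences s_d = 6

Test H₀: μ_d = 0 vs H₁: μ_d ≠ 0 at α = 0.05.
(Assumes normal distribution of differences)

df = n - 1 = 12
SE = s_d/√n = 6/√13 = 1.6641
t = d̄/SE = 1.8/1.6641 = 1.0817
Critical value: t_{0.025,12} = ±2.179
p-value ≈ 0.3006
Decision: fail to reject H₀

Answer: t = 1.0817, fail to reject H₀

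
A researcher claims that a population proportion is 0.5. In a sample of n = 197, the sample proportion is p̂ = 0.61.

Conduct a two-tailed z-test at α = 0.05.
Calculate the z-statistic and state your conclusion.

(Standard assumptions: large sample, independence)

Answer: z = 3.0878, reject H₀

Derivation:
H₀: p = 0.5, H₁: p ≠ 0.5
Standard error: SE = √(p₀(1-p₀)/n) = √(0.5×0.5/197) = 0.035624
z-statistic: z = (p̂ - p₀)/SE = (0.61 - 0.5)/0.035624 = 3.0878
Critical value: z_0.025 = ±1.960
p-value = 0.0020
Decision: reject H₀ at α = 0.05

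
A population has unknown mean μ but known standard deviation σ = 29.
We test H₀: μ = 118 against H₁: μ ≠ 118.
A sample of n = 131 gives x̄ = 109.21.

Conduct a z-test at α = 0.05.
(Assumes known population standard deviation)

Answer: z = -3.4692, reject H₀

Derivation:
Standard error: SE = σ/√n = 29/√131 = 2.5337
z-statistic: z = (x̄ - μ₀)/SE = (109.21 - 118)/2.5337 = -3.4692
Critical value: ±1.960
p-value = 0.0005
Decision: reject H₀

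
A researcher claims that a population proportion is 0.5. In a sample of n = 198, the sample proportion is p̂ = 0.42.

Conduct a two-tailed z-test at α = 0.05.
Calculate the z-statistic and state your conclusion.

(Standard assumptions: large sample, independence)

H₀: p = 0.5, H₁: p ≠ 0.5
Standard error: SE = √(p₀(1-p₀)/n) = √(0.5×0.5/198) = 0.035533
z-statistic: z = (p̂ - p₀)/SE = (0.42 - 0.5)/0.035533 = -2.2514
Critical value: z_0.025 = ±1.960
p-value = 0.0244
Decision: reject H₀ at α = 0.05

Answer: z = -2.2514, reject H₀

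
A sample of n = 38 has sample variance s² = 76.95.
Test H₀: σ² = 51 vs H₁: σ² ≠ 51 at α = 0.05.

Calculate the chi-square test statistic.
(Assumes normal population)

df = n - 1 = 37
χ² = (n-1)s²/σ₀² = 37×76.95/51 = 55.8265
Critical values: χ²_{0.975,37} = 22.106, χ²_{0.025,37} = 55.668
Rejection region: χ² < 22.106 or χ² > 55.668
Decision: reject H₀

Answer: χ² = 55.8265, reject H₀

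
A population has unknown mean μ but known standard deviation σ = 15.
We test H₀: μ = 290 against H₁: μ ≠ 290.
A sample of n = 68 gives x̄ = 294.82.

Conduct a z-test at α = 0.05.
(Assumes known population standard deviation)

Standard error: SE = σ/√n = 15/√68 = 1.8190
z-statistic: z = (x̄ - μ₀)/SE = (294.82 - 290)/1.8190 = 2.6498
Critical value: ±1.960
p-value = 0.0081
Decision: reject H₀

Answer: z = 2.6498, reject H₀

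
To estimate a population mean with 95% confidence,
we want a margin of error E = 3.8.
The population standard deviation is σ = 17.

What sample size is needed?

Answer: n = 77

Derivation:
z_0.025 = 1.960
n = (z×σ/E)² = (1.960×17/3.8)²
n = 76.8852
Round up: n = 77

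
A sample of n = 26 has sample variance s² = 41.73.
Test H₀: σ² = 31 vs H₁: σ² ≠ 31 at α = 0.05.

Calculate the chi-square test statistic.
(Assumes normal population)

Answer: χ² = 33.6532, fail to reject H₀

Derivation:
df = n - 1 = 25
χ² = (n-1)s²/σ₀² = 25×41.73/31 = 33.6532
Critical values: χ²_{0.975,25} = 13.120, χ²_{0.025,25} = 40.646
Rejection region: χ² < 13.120 or χ² > 40.646
Decision: fail to reject H₀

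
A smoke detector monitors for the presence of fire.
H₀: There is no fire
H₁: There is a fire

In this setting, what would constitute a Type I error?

Answer: The alarm sounds when there is no fire (false alarm)

Derivation:
A Type I error (probability α) occurs when we reject a true H₀.
A Type II error (probability β) occurs when we fail to reject a false H₀.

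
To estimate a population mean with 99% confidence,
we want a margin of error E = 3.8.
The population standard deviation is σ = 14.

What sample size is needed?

z_0.005 = 2.576
n = (z×σ/E)² = (2.576×14/3.8)²
n = 90.0701
Round up: n = 91

Answer: n = 91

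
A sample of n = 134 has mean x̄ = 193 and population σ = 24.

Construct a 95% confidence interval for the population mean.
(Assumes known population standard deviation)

Answer: (188.9363, 197.0637)

Derivation:
Confidence level: 95%, α = 0.05
z_0.025 = 1.960
SE = σ/√n = 24/√134 = 2.0733
Margin of error = 1.960 × 2.0733 = 4.0637
CI: x̄ ± margin = 193 ± 4.0637
CI: (188.9363, 197.0637)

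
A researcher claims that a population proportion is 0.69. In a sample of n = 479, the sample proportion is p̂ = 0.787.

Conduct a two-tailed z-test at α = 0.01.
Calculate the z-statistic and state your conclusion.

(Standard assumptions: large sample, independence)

Answer: z = 4.5902, reject H₀

Derivation:
H₀: p = 0.69, H₁: p ≠ 0.69
Standard error: SE = √(p₀(1-p₀)/n) = √(0.69×0.31/479) = 0.021132
z-statistic: z = (p̂ - p₀)/SE = (0.787 - 0.69)/0.021132 = 4.5902
Critical value: z_0.005 = ±2.576
p-value < 0.0001
Decision: reject H₀ at α = 0.01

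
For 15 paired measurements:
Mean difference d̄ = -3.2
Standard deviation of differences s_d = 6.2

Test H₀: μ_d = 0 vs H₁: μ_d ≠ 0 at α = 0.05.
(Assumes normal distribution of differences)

df = n - 1 = 14
SE = s_d/√n = 6.2/√15 = 1.6008
t = d̄/SE = -3.2/1.6008 = -1.9990
Critical value: t_{0.025,14} = ±2.145
p-value ≈ 0.0654
Decision: fail to reject H₀

Answer: t = -1.9990, fail to reject H₀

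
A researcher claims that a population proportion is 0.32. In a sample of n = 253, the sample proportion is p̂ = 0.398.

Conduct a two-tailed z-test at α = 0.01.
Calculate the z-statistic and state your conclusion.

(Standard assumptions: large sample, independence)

H₀: p = 0.32, H₁: p ≠ 0.32
Standard error: SE = √(p₀(1-p₀)/n) = √(0.32×0.68/253) = 0.029327
z-statistic: z = (p̂ - p₀)/SE = (0.398 - 0.32)/0.029327 = 2.6597
Critical value: z_0.005 = ±2.576
p-value = 0.0078
Decision: reject H₀ at α = 0.01

Answer: z = 2.6597, reject H₀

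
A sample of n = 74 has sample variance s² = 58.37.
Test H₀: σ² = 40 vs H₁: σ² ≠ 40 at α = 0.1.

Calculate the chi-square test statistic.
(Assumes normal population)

Answer: χ² = 106.5252, reject H₀

Derivation:
df = n - 1 = 73
χ² = (n-1)s²/σ₀² = 73×58.37/40 = 106.5252
Critical values: χ²_{0.95,73} = 54.325, χ²_{0.05,73} = 93.945
Rejection region: χ² < 54.325 or χ² > 93.945
Decision: reject H₀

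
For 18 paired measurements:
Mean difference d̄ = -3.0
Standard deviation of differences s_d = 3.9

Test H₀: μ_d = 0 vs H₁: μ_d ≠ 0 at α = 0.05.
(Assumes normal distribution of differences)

Answer: t = -3.2637, reject H₀

Derivation:
df = n - 1 = 17
SE = s_d/√n = 3.9/√18 = 0.9192
t = d̄/SE = -3.0/0.9192 = -3.2637
Critical value: t_{0.025,17} = ±2.110
p-value ≈ 0.0046
Decision: reject H₀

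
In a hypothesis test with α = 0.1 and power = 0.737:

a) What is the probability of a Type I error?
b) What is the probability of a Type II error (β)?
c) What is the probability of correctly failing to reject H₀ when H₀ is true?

Answer: a) 0.1, b) 0.263, c) 0.9

Derivation:
a) Type I error probability = α = 0.1
b) Power = P(reject H₀ | H₁ true) = 1 - β = 0.737, so Type II error probability = β = 1 - Power = 0.263
c) P(fail to reject H₀ | H₀ true) = 1 - α = 0.9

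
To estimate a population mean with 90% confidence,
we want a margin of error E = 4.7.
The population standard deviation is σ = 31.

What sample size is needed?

z_0.05 = 1.645
n = (z×σ/E)² = (1.645×31/4.7)²
n = 117.7225
Round up: n = 118

Answer: n = 118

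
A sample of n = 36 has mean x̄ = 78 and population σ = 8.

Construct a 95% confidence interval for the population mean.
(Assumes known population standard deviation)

Confidence level: 95%, α = 0.05
z_0.025 = 1.960
SE = σ/√n = 8/√36 = 1.3333
Margin of error = 1.960 × 1.3333 = 2.6133
CI: x̄ ± margin = 78 ± 2.6133
CI: (75.3867, 80.6133)

Answer: (75.3867, 80.6133)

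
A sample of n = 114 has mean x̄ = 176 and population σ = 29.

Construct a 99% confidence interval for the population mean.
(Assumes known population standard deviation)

Answer: (169.0033, 182.9967)

Derivation:
Confidence level: 99%, α = 0.01
z_0.005 = 2.576
SE = σ/√n = 29/√114 = 2.7161
Margin of error = 2.576 × 2.7161 = 6.9967
CI: x̄ ± margin = 176 ± 6.9967
CI: (169.0033, 182.9967)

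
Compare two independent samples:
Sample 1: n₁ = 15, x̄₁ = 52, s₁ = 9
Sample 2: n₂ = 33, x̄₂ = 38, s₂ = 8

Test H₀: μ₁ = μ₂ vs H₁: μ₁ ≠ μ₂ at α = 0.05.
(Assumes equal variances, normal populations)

Answer: t = 5.4056, reject H₀

Derivation:
Pooled variance: s²_p = [14×9² + 32×8²]/(46) = 69.1739
s_p = 8.3171
SE = s_p×√(1/n₁ + 1/n₂) = 8.3171×√(1/15 + 1/33) = 2.5899
t = (x̄₁ - x̄₂)/SE = (52 - 38)/2.5899 = 5.4056
df = 46, t-critical = ±2.013
Decision: reject H₀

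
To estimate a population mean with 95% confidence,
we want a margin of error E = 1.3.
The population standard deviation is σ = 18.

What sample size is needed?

Answer: n = 737

Derivation:
z_0.025 = 1.960
n = (z×σ/E)² = (1.960×18/1.3)²
n = 736.4961
Round up: n = 737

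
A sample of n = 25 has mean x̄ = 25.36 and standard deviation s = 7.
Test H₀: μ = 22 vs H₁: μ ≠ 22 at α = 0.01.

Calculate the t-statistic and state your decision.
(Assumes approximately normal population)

df = n - 1 = 24
SE = s/√n = 7/√25 = 1.4000
t = (x̄ - μ₀)/SE = (25.36 - 22)/1.4000 = 2.4000
Critical value: t_{0.005,24} = ±2.797
p-value ≈ 0.0245
Decision: fail to reject H₀

Answer: t = 2.4000, fail to reject H₀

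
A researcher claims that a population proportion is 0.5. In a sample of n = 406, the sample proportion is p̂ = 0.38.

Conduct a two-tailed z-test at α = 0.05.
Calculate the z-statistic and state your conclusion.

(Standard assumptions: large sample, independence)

Answer: z = -4.8358, reject H₀

Derivation:
H₀: p = 0.5, H₁: p ≠ 0.5
Standard error: SE = √(p₀(1-p₀)/n) = √(0.5×0.5/406) = 0.024815
z-statistic: z = (p̂ - p₀)/SE = (0.38 - 0.5)/0.024815 = -4.8358
Critical value: z_0.025 = ±1.960
p-value < 0.0001
Decision: reject H₀ at α = 0.05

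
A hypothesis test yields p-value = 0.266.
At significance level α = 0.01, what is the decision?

Answer: fail to reject H₀

Derivation:
Compare p-value to α:
0.266 ≥ 0.01
Decision: fail to reject H₀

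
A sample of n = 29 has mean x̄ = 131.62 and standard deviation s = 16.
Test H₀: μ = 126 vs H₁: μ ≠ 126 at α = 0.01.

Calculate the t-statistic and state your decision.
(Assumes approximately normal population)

df = n - 1 = 28
SE = s/√n = 16/√29 = 2.9711
t = (x̄ - μ₀)/SE = (131.62 - 126)/2.9711 = 1.8916
Critical value: t_{0.005,28} = ±2.763
p-value ≈ 0.0689
Decision: fail to reject H₀

Answer: t = 1.8916, fail to reject H₀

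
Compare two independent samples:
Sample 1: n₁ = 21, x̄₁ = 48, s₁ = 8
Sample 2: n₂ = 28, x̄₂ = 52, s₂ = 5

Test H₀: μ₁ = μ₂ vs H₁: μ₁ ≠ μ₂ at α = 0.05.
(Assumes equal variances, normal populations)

Answer: t = -2.1485, reject H₀

Derivation:
Pooled variance: s²_p = [20×8² + 27×5²]/(47) = 41.5957
s_p = 6.4495
SE = s_p×√(1/n₁ + 1/n₂) = 6.4495×√(1/21 + 1/28) = 1.8618
t = (x̄₁ - x̄₂)/SE = (48 - 52)/1.8618 = -2.1485
df = 47, t-critical = ±2.012
Decision: reject H₀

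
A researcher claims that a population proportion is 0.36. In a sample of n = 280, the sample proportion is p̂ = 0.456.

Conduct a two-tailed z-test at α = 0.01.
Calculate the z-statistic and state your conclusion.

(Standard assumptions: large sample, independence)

H₀: p = 0.36, H₁: p ≠ 0.36
Standard error: SE = √(p₀(1-p₀)/n) = √(0.36×0.64/280) = 0.028685
z-statistic: z = (p̂ - p₀)/SE = (0.456 - 0.36)/0.028685 = 3.3467
Critical value: z_0.005 = ±2.576
p-value = 0.0008
Decision: reject H₀ at α = 0.01

Answer: z = 3.3467, reject H₀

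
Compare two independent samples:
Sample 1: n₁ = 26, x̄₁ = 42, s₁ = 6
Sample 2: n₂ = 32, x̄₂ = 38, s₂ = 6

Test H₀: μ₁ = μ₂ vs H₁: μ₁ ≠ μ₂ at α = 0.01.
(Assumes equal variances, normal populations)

Pooled variance: s²_p = [25×6² + 31×6²]/(56) = 36.0000
s_p = 6.0000
SE = s_p×√(1/n₁ + 1/n₂) = 6.0000×√(1/26 + 1/32) = 1.5842
t = (x̄₁ - x̄₂)/SE = (42 - 38)/1.5842 = 2.5249
df = 56, t-critical = ±2.667
Decision: fail to reject H₀

Answer: t = 2.5249, fail to reject H₀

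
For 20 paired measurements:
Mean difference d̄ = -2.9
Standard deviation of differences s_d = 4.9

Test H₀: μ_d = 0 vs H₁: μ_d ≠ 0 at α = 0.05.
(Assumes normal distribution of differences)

Answer: t = -2.6467, reject H₀

Derivation:
df = n - 1 = 19
SE = s_d/√n = 4.9/√20 = 1.0957
t = d̄/SE = -2.9/1.0957 = -2.6467
Critical value: t_{0.025,19} = ±2.093
p-value ≈ 0.0159
Decision: reject H₀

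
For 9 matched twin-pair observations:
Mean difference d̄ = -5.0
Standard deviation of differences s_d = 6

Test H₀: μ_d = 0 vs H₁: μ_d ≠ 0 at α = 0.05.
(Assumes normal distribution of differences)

df = n - 1 = 8
SE = s_d/√n = 6/√9 = 2.0000
t = d̄/SE = -5.0/2.0000 = -2.5000
Critical value: t_{0.025,8} = ±2.306
p-value ≈ 0.0369
Decision: reject H₀

Answer: t = -2.5000, reject H₀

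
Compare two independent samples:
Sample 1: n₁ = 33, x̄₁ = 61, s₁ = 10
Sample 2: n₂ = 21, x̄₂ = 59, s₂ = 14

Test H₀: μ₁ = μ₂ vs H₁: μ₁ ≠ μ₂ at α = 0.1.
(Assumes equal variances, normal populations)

Answer: t = 0.6123, fail to reject H₀

Derivation:
Pooled variance: s²_p = [32×10² + 20×14²]/(52) = 136.9231
s_p = 11.7014
SE = s_p×√(1/n₁ + 1/n₂) = 11.7014×√(1/33 + 1/21) = 3.2664
t = (x̄₁ - x̄₂)/SE = (61 - 59)/3.2664 = 0.6123
df = 52, t-critical = ±1.675
Decision: fail to reject H₀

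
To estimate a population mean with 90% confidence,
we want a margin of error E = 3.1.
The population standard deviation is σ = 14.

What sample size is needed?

z_0.05 = 1.645
n = (z×σ/E)² = (1.645×14/3.1)²
n = 55.1905
Round up: n = 56

Answer: n = 56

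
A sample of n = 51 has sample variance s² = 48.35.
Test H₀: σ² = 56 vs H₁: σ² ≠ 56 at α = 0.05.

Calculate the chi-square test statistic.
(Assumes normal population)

df = n - 1 = 50
χ² = (n-1)s²/σ₀² = 50×48.35/56 = 43.1696
Critical values: χ²_{0.975,50} = 32.357, χ²_{0.025,50} = 71.420
Rejection region: χ² < 32.357 or χ² > 71.420
Decision: fail to reject H₀

Answer: χ² = 43.1696, fail to reject H₀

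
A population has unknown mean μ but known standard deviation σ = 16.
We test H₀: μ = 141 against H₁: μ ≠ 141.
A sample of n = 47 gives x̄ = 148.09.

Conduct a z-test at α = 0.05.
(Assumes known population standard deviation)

Standard error: SE = σ/√n = 16/√47 = 2.3338
z-statistic: z = (x̄ - μ₀)/SE = (148.09 - 141)/2.3338 = 3.0380
Critical value: ±1.960
p-value = 0.0024
Decision: reject H₀

Answer: z = 3.0380, reject H₀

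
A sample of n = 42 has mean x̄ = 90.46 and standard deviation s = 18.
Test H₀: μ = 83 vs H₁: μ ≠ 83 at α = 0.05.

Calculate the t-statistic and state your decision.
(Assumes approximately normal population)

df = n - 1 = 41
SE = s/√n = 18/√42 = 2.7775
t = (x̄ - μ₀)/SE = (90.46 - 83)/2.7775 = 2.6859
Critical value: t_{0.025,41} = ±2.020
p-value ≈ 0.0104
Decision: reject H₀

Answer: t = 2.6859, reject H₀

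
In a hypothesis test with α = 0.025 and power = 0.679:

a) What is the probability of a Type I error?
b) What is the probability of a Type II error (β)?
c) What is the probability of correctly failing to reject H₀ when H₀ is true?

a) Type I error probability = α = 0.025
b) Power = P(reject H₀ | H₁ true) = 1 - β = 0.679, so Type II error probability = β = 1 - Power = 0.321
c) P(fail to reject H₀ | H₀ true) = 1 - α = 0.975

Answer: a) 0.025, b) 0.321, c) 0.975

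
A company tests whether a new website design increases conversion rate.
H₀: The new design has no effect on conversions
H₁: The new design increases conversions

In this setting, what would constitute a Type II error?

Type I error: rejecting H₀ when it is actually true (false positive).
Type II error: failing to reject H₀ when H₁ is actually true (false negative).

Answer: Keeping the old design when the new one would have increased conversions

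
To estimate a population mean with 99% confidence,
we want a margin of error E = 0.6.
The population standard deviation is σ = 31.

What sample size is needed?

z_0.005 = 2.576
n = (z×σ/E)² = (2.576×31/0.6)²
n = 17713.8354
Round up: n = 17714

Answer: n = 17714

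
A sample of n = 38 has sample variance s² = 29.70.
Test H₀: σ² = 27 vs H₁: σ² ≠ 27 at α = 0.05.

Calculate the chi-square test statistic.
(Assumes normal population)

df = n - 1 = 37
χ² = (n-1)s²/σ₀² = 37×29.70/27 = 40.7000
Critical values: χ²_{0.975,37} = 22.106, χ²_{0.025,37} = 55.668
Rejection region: χ² < 22.106 or χ² > 55.668
Decision: fail to reject H₀

Answer: χ² = 40.7000, fail to reject H₀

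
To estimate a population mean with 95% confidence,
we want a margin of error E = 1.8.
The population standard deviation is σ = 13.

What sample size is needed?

z_0.025 = 1.960
n = (z×σ/E)² = (1.960×13/1.8)²
n = 200.3798
Round up: n = 201

Answer: n = 201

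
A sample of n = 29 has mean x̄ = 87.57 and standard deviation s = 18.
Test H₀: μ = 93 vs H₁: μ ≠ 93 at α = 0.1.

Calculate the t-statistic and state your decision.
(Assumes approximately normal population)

Answer: t = -1.6245, fail to reject H₀

Derivation:
df = n - 1 = 28
SE = s/√n = 18/√29 = 3.3425
t = (x̄ - μ₀)/SE = (87.57 - 93)/3.3425 = -1.6245
Critical value: t_{0.05,28} = ±1.701
p-value ≈ 0.1155
Decision: fail to reject H₀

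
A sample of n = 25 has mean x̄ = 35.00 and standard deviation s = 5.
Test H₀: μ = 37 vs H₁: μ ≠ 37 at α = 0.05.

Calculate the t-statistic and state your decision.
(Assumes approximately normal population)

Answer: t = -2.0000, fail to reject H₀

Derivation:
df = n - 1 = 24
SE = s/√n = 5/√25 = 1.0000
t = (x̄ - μ₀)/SE = (35.00 - 37)/1.0000 = -2.0000
Critical value: t_{0.025,24} = ±2.064
p-value ≈ 0.0569
Decision: fail to reject H₀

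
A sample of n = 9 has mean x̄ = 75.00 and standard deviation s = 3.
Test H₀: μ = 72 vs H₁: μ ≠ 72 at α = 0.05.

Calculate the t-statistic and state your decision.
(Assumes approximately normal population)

df = n - 1 = 8
SE = s/√n = 3/√9 = 1.0000
t = (x̄ - μ₀)/SE = (75.00 - 72)/1.0000 = 3.0000
Critical value: t_{0.025,8} = ±2.306
p-value ≈ 0.0171
Decision: reject H₀

Answer: t = 3.0000, reject H₀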